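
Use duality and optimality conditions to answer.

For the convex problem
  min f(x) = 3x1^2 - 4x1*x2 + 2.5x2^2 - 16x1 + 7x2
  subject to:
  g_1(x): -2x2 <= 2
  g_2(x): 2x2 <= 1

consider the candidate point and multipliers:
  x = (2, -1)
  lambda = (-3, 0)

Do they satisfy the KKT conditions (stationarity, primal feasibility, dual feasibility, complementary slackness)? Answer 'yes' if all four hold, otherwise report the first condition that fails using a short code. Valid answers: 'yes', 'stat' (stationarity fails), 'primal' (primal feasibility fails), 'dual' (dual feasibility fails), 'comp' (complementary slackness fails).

Gradient of f: grad f(x) = Q x + c = (0, -6)
Constraint values g_i(x) = a_i^T x - b_i:
  g_1((2, -1)) = 0
  g_2((2, -1)) = -3
Stationarity residual: grad f(x) + sum_i lambda_i a_i = (0, 0)
  -> stationarity OK
Primal feasibility (all g_i <= 0): OK
Dual feasibility (all lambda_i >= 0): FAILS
Complementary slackness (lambda_i * g_i(x) = 0 for all i): OK

Verdict: the first failing condition is dual_feasibility -> dual.

dual


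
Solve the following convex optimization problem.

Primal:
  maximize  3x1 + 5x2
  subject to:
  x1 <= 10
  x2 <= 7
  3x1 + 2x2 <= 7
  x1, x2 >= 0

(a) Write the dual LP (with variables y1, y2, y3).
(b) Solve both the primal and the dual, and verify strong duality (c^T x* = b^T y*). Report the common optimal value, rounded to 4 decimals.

The standard primal-dual pair for 'max c^T x s.t. A x <= b, x >= 0' is:
  Dual:  min b^T y  s.t.  A^T y >= c,  y >= 0.

So the dual LP is:
  minimize  10y1 + 7y2 + 7y3
  subject to:
    y1 + 3y3 >= 3
    y2 + 2y3 >= 5
    y1, y2, y3 >= 0

Solving the primal: x* = (0, 3.5).
  primal value c^T x* = 17.5.
Solving the dual: y* = (0, 0, 2.5).
  dual value b^T y* = 17.5.
Strong duality: c^T x* = b^T y*. Confirmed.

17.5


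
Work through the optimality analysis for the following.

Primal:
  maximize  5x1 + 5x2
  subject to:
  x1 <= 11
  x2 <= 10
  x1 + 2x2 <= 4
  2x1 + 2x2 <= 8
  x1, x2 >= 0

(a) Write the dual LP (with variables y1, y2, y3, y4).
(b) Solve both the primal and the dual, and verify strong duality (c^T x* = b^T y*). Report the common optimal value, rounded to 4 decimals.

The standard primal-dual pair for 'max c^T x s.t. A x <= b, x >= 0' is:
  Dual:  min b^T y  s.t.  A^T y >= c,  y >= 0.

So the dual LP is:
  minimize  11y1 + 10y2 + 4y3 + 8y4
  subject to:
    y1 + y3 + 2y4 >= 5
    y2 + 2y3 + 2y4 >= 5
    y1, y2, y3, y4 >= 0

Solving the primal: x* = (4, 0).
  primal value c^T x* = 20.
Solving the dual: y* = (0, 0, 0, 2.5).
  dual value b^T y* = 20.
Strong duality: c^T x* = b^T y*. Confirmed.

20


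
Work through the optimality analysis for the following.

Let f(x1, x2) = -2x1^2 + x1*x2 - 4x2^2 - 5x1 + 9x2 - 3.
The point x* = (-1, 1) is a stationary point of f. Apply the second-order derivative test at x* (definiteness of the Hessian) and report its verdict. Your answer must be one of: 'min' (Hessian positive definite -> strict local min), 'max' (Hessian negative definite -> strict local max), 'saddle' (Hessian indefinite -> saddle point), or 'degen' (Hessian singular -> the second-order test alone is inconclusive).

Compute the Hessian H = grad^2 f:
  H = [[-4, 1], [1, -8]]
Verify stationarity: grad f(x*) = H x* + g = (0, 0).
Eigenvalues of H: -8.2361, -3.7639.
Both eigenvalues < 0, so H is negative definite -> x* is a strict local max.

max


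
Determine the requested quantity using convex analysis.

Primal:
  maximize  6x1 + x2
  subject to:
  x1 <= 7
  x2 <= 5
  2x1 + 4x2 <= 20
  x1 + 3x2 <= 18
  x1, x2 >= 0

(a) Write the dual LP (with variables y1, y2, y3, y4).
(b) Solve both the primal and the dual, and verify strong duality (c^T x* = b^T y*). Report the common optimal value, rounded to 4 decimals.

The standard primal-dual pair for 'max c^T x s.t. A x <= b, x >= 0' is:
  Dual:  min b^T y  s.t.  A^T y >= c,  y >= 0.

So the dual LP is:
  minimize  7y1 + 5y2 + 20y3 + 18y4
  subject to:
    y1 + 2y3 + y4 >= 6
    y2 + 4y3 + 3y4 >= 1
    y1, y2, y3, y4 >= 0

Solving the primal: x* = (7, 1.5).
  primal value c^T x* = 43.5.
Solving the dual: y* = (5.5, 0, 0.25, 0).
  dual value b^T y* = 43.5.
Strong duality: c^T x* = b^T y*. Confirmed.

43.5


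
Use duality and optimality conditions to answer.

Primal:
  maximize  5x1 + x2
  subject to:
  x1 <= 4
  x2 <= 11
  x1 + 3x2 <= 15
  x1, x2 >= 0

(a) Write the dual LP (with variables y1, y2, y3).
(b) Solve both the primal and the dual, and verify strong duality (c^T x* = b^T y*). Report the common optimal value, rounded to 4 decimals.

The standard primal-dual pair for 'max c^T x s.t. A x <= b, x >= 0' is:
  Dual:  min b^T y  s.t.  A^T y >= c,  y >= 0.

So the dual LP is:
  minimize  4y1 + 11y2 + 15y3
  subject to:
    y1 + y3 >= 5
    y2 + 3y3 >= 1
    y1, y2, y3 >= 0

Solving the primal: x* = (4, 3.6667).
  primal value c^T x* = 23.6667.
Solving the dual: y* = (4.6667, 0, 0.3333).
  dual value b^T y* = 23.6667.
Strong duality: c^T x* = b^T y*. Confirmed.

23.6667


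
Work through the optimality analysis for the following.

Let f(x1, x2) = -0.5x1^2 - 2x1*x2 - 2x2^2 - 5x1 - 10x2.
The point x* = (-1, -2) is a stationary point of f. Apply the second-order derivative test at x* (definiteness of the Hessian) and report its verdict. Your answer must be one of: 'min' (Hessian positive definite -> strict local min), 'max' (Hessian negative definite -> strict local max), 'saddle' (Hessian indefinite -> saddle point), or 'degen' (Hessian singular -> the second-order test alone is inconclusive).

Compute the Hessian H = grad^2 f:
  H = [[-1, -2], [-2, -4]]
Verify stationarity: grad f(x*) = H x* + g = (0, 0).
Eigenvalues of H: -5, 0.
H has a zero eigenvalue (singular; negative semidefinite but not definite), so H is neither positive definite, negative definite, nor indefinite. The second-order test alone is inconclusive -> degen.
(Indeed, f is constant along the null direction of H through x*, so x* is not a strict local extremum.)

degen


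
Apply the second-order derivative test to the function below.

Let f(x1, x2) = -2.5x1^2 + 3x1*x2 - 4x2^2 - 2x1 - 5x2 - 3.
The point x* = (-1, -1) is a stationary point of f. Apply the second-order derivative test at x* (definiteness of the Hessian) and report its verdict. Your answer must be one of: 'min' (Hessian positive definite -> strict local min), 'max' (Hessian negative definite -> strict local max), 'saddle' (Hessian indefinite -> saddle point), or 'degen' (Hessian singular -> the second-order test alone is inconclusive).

Compute the Hessian H = grad^2 f:
  H = [[-5, 3], [3, -8]]
Verify stationarity: grad f(x*) = H x* + g = (0, 0).
Eigenvalues of H: -9.8541, -3.1459.
Both eigenvalues < 0, so H is negative definite -> x* is a strict local max.

max


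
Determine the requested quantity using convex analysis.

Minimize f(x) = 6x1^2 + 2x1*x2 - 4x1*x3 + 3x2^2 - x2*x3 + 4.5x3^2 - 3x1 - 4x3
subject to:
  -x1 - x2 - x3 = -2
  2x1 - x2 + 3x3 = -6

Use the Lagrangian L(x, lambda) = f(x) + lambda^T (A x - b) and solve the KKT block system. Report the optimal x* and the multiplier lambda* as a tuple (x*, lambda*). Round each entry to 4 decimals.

Form the Lagrangian:
  L(x, lambda) = (1/2) x^T Q x + c^T x + lambda^T (A x - b)
Stationarity (grad_x L = 0): Q x + c + A^T lambda = 0.
Primal feasibility: A x = b.

This gives the KKT block system:
  [ Q   A^T ] [ x     ]   [-c ]
  [ A    0  ] [ lambda ] = [ b ]

Solving the linear system:
  x*      = (-0.6459, 3.1615, -0.5156)
  lambda* = (11.3399, 6.8527)
  f(x*)   = 33.898

x* = (-0.6459, 3.1615, -0.5156), lambda* = (11.3399, 6.8527)


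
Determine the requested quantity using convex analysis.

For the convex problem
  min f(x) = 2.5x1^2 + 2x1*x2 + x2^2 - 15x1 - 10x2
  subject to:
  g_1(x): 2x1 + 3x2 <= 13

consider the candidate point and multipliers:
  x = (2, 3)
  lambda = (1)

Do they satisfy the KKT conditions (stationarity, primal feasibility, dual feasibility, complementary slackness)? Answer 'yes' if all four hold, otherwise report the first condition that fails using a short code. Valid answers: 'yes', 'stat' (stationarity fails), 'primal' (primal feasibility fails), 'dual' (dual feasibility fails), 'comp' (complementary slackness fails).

Gradient of f: grad f(x) = Q x + c = (1, 0)
Constraint values g_i(x) = a_i^T x - b_i:
  g_1((2, 3)) = 0
Stationarity residual: grad f(x) + sum_i lambda_i a_i = (3, 3)
  -> stationarity FAILS
Primal feasibility (all g_i <= 0): OK
Dual feasibility (all lambda_i >= 0): OK
Complementary slackness (lambda_i * g_i(x) = 0 for all i): OK

Verdict: the first failing condition is stationarity -> stat.

stat


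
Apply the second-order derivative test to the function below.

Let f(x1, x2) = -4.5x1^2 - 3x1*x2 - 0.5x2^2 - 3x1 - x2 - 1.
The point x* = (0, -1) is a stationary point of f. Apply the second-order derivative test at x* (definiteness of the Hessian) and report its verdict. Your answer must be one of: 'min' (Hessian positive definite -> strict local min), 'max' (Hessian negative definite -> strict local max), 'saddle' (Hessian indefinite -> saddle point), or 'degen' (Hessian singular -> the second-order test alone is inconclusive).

Compute the Hessian H = grad^2 f:
  H = [[-9, -3], [-3, -1]]
Verify stationarity: grad f(x*) = H x* + g = (0, 0).
Eigenvalues of H: -10, 0.
H has a zero eigenvalue (singular; negative semidefinite but not definite), so H is neither positive definite, negative definite, nor indefinite. The second-order test alone is inconclusive -> degen.
(Indeed, f is constant along the null direction of H through x*, so x* is not a strict local extremum.)

degen


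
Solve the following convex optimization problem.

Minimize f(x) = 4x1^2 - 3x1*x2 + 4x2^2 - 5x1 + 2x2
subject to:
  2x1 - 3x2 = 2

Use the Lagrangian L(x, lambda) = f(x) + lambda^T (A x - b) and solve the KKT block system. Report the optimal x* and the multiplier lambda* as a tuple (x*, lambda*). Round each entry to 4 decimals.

Form the Lagrangian:
  L(x, lambda) = (1/2) x^T Q x + c^T x + lambda^T (A x - b)
Stationarity (grad_x L = 0): Q x + c + A^T lambda = 0.
Primal feasibility: A x = b.

This gives the KKT block system:
  [ Q   A^T ] [ x     ]   [-c ]
  [ A    0  ] [ lambda ] = [ b ]

Solving the linear system:
  x*      = (0.6912, -0.2059)
  lambda* = (-0.5735)
  f(x*)   = -1.3603

x* = (0.6912, -0.2059), lambda* = (-0.5735)


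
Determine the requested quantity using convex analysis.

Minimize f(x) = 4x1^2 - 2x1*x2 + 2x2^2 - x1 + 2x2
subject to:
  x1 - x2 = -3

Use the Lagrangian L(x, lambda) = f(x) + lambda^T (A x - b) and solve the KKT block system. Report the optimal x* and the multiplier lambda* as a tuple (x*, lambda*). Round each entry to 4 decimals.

Form the Lagrangian:
  L(x, lambda) = (1/2) x^T Q x + c^T x + lambda^T (A x - b)
Stationarity (grad_x L = 0): Q x + c + A^T lambda = 0.
Primal feasibility: A x = b.

This gives the KKT block system:
  [ Q   A^T ] [ x     ]   [-c ]
  [ A    0  ] [ lambda ] = [ b ]

Solving the linear system:
  x*      = (-0.875, 2.125)
  lambda* = (12.25)
  f(x*)   = 20.9375

x* = (-0.875, 2.125), lambda* = (12.25)


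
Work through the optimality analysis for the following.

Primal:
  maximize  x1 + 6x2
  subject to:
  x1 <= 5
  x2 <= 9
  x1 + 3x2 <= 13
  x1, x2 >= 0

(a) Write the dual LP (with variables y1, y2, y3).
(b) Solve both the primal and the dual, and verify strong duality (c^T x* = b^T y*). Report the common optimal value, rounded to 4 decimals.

The standard primal-dual pair for 'max c^T x s.t. A x <= b, x >= 0' is:
  Dual:  min b^T y  s.t.  A^T y >= c,  y >= 0.

So the dual LP is:
  minimize  5y1 + 9y2 + 13y3
  subject to:
    y1 + y3 >= 1
    y2 + 3y3 >= 6
    y1, y2, y3 >= 0

Solving the primal: x* = (0, 4.3333).
  primal value c^T x* = 26.
Solving the dual: y* = (0, 0, 2).
  dual value b^T y* = 26.
Strong duality: c^T x* = b^T y*. Confirmed.

26


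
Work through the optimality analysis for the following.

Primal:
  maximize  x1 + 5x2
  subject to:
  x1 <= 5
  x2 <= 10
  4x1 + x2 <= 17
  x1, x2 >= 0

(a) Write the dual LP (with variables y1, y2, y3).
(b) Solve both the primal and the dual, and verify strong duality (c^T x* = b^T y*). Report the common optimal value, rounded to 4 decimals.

The standard primal-dual pair for 'max c^T x s.t. A x <= b, x >= 0' is:
  Dual:  min b^T y  s.t.  A^T y >= c,  y >= 0.

So the dual LP is:
  minimize  5y1 + 10y2 + 17y3
  subject to:
    y1 + 4y3 >= 1
    y2 + y3 >= 5
    y1, y2, y3 >= 0

Solving the primal: x* = (1.75, 10).
  primal value c^T x* = 51.75.
Solving the dual: y* = (0, 4.75, 0.25).
  dual value b^T y* = 51.75.
Strong duality: c^T x* = b^T y*. Confirmed.

51.75


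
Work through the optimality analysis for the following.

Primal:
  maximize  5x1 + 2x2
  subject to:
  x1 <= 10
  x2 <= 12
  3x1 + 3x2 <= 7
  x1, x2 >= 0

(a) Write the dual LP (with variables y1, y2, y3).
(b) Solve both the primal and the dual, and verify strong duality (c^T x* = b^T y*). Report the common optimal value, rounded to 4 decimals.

The standard primal-dual pair for 'max c^T x s.t. A x <= b, x >= 0' is:
  Dual:  min b^T y  s.t.  A^T y >= c,  y >= 0.

So the dual LP is:
  minimize  10y1 + 12y2 + 7y3
  subject to:
    y1 + 3y3 >= 5
    y2 + 3y3 >= 2
    y1, y2, y3 >= 0

Solving the primal: x* = (2.3333, 0).
  primal value c^T x* = 11.6667.
Solving the dual: y* = (0, 0, 1.6667).
  dual value b^T y* = 11.6667.
Strong duality: c^T x* = b^T y*. Confirmed.

11.6667


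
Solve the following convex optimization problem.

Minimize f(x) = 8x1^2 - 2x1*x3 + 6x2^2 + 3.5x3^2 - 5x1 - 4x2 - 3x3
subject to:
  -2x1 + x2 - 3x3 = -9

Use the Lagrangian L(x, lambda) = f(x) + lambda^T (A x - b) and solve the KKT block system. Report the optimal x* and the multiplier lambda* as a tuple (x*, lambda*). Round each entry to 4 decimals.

Form the Lagrangian:
  L(x, lambda) = (1/2) x^T Q x + c^T x + lambda^T (A x - b)
Stationarity (grad_x L = 0): Q x + c + A^T lambda = 0.
Primal feasibility: A x = b.

This gives the KKT block system:
  [ Q   A^T ] [ x     ]   [-c ]
  [ A    0  ] [ lambda ] = [ b ]

Solving the linear system:
  x*      = (1.0589, 0.0276, 2.3033)
  lambda* = (3.6683)
  f(x*)   = 10.3498

x* = (1.0589, 0.0276, 2.3033), lambda* = (3.6683)


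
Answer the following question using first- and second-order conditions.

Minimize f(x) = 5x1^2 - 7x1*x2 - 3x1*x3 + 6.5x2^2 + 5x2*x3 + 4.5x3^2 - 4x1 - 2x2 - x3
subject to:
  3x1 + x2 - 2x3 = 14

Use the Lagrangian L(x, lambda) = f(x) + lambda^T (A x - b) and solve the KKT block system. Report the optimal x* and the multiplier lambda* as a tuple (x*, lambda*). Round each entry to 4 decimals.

Form the Lagrangian:
  L(x, lambda) = (1/2) x^T Q x + c^T x + lambda^T (A x - b)
Stationarity (grad_x L = 0): Q x + c + A^T lambda = 0.
Primal feasibility: A x = b.

This gives the KKT block system:
  [ Q   A^T ] [ x     ]   [-c ]
  [ A    0  ] [ lambda ] = [ b ]

Solving the linear system:
  x*      = (3.0283, 2.5475, -1.1838)
  lambda* = (-4.0006)
  f(x*)   = 19.9921

x* = (3.0283, 2.5475, -1.1838), lambda* = (-4.0006)


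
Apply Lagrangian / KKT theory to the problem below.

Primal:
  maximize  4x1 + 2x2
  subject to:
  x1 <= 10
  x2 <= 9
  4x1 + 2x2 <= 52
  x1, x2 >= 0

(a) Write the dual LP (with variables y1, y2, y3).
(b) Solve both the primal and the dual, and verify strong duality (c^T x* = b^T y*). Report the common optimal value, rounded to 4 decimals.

The standard primal-dual pair for 'max c^T x s.t. A x <= b, x >= 0' is:
  Dual:  min b^T y  s.t.  A^T y >= c,  y >= 0.

So the dual LP is:
  minimize  10y1 + 9y2 + 52y3
  subject to:
    y1 + 4y3 >= 4
    y2 + 2y3 >= 2
    y1, y2, y3 >= 0

Solving the primal: x* = (8.5, 9).
  primal value c^T x* = 52.
Solving the dual: y* = (0, 0, 1).
  dual value b^T y* = 52.
Strong duality: c^T x* = b^T y*. Confirmed.

52


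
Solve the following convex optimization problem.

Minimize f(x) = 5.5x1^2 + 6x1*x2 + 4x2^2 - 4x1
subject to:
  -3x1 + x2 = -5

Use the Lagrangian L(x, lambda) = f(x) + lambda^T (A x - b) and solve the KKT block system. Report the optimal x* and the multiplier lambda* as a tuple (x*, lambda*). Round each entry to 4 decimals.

Form the Lagrangian:
  L(x, lambda) = (1/2) x^T Q x + c^T x + lambda^T (A x - b)
Stationarity (grad_x L = 0): Q x + c + A^T lambda = 0.
Primal feasibility: A x = b.

This gives the KKT block system:
  [ Q   A^T ] [ x     ]   [-c ]
  [ A    0  ] [ lambda ] = [ b ]

Solving the linear system:
  x*      = (1.2941, -1.1176)
  lambda* = (1.1765)
  f(x*)   = 0.3529

x* = (1.2941, -1.1176), lambda* = (1.1765)


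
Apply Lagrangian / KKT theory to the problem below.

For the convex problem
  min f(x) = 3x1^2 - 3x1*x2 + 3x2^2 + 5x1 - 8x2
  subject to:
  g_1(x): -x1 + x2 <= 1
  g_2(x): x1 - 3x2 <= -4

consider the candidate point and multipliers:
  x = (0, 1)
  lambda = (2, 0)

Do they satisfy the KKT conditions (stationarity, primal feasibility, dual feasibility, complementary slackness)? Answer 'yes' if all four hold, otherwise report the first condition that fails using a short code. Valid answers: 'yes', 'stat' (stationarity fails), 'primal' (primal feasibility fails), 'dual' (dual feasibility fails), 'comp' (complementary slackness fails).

Gradient of f: grad f(x) = Q x + c = (2, -2)
Constraint values g_i(x) = a_i^T x - b_i:
  g_1((0, 1)) = 0
  g_2((0, 1)) = 1
Stationarity residual: grad f(x) + sum_i lambda_i a_i = (0, 0)
  -> stationarity OK
Primal feasibility (all g_i <= 0): FAILS
Dual feasibility (all lambda_i >= 0): OK
Complementary slackness (lambda_i * g_i(x) = 0 for all i): OK

Verdict: the first failing condition is primal_feasibility -> primal.

primal


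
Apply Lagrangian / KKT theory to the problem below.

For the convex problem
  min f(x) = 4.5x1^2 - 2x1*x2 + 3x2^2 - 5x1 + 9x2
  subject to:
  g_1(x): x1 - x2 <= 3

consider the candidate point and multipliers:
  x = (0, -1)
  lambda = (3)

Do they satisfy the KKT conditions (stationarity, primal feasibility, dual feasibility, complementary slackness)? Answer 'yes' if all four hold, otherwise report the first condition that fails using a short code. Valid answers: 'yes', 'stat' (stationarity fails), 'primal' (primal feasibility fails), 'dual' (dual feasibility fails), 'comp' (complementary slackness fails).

Gradient of f: grad f(x) = Q x + c = (-3, 3)
Constraint values g_i(x) = a_i^T x - b_i:
  g_1((0, -1)) = -2
Stationarity residual: grad f(x) + sum_i lambda_i a_i = (0, 0)
  -> stationarity OK
Primal feasibility (all g_i <= 0): OK
Dual feasibility (all lambda_i >= 0): OK
Complementary slackness (lambda_i * g_i(x) = 0 for all i): FAILS

Verdict: the first failing condition is complementary_slackness -> comp.

comp


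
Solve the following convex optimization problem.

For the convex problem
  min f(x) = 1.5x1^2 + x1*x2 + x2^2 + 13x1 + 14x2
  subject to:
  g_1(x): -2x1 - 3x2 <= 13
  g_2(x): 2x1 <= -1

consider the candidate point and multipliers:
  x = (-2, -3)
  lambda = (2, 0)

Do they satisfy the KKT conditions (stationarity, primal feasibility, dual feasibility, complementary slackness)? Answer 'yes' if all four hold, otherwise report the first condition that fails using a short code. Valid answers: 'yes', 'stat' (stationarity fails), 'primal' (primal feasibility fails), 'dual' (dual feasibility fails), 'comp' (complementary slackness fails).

Gradient of f: grad f(x) = Q x + c = (4, 6)
Constraint values g_i(x) = a_i^T x - b_i:
  g_1((-2, -3)) = 0
  g_2((-2, -3)) = -3
Stationarity residual: grad f(x) + sum_i lambda_i a_i = (0, 0)
  -> stationarity OK
Primal feasibility (all g_i <= 0): OK
Dual feasibility (all lambda_i >= 0): OK
Complementary slackness (lambda_i * g_i(x) = 0 for all i): OK

Verdict: yes, KKT holds.

yes


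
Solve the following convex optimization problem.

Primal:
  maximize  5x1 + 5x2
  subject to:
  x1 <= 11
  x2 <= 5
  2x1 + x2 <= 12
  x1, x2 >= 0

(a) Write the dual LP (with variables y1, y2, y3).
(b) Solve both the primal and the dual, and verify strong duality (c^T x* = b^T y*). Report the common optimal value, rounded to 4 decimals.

The standard primal-dual pair for 'max c^T x s.t. A x <= b, x >= 0' is:
  Dual:  min b^T y  s.t.  A^T y >= c,  y >= 0.

So the dual LP is:
  minimize  11y1 + 5y2 + 12y3
  subject to:
    y1 + 2y3 >= 5
    y2 + y3 >= 5
    y1, y2, y3 >= 0

Solving the primal: x* = (3.5, 5).
  primal value c^T x* = 42.5.
Solving the dual: y* = (0, 2.5, 2.5).
  dual value b^T y* = 42.5.
Strong duality: c^T x* = b^T y*. Confirmed.

42.5


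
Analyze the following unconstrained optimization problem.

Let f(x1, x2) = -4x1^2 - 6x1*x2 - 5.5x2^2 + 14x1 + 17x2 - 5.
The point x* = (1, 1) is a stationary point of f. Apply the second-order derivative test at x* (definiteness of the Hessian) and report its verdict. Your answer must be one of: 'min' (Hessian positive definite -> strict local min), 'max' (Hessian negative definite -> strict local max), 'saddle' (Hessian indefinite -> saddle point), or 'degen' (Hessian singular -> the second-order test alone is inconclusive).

Compute the Hessian H = grad^2 f:
  H = [[-8, -6], [-6, -11]]
Verify stationarity: grad f(x*) = H x* + g = (0, 0).
Eigenvalues of H: -15.6847, -3.3153.
Both eigenvalues < 0, so H is negative definite -> x* is a strict local max.

max


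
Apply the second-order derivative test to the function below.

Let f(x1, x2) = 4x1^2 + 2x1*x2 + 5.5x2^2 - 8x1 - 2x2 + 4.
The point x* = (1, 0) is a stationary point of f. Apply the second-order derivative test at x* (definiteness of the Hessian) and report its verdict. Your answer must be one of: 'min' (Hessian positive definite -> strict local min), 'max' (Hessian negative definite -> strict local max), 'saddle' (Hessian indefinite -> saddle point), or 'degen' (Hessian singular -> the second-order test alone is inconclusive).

Compute the Hessian H = grad^2 f:
  H = [[8, 2], [2, 11]]
Verify stationarity: grad f(x*) = H x* + g = (0, 0).
Eigenvalues of H: 7, 12.
Both eigenvalues > 0, so H is positive definite -> x* is a strict local min.

min


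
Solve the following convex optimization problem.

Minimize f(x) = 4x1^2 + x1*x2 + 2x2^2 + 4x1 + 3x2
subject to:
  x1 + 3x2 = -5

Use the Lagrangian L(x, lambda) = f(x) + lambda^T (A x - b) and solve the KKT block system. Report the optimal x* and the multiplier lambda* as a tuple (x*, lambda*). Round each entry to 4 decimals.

Form the Lagrangian:
  L(x, lambda) = (1/2) x^T Q x + c^T x + lambda^T (A x - b)
Stationarity (grad_x L = 0): Q x + c + A^T lambda = 0.
Primal feasibility: A x = b.

This gives the KKT block system:
  [ Q   A^T ] [ x     ]   [-c ]
  [ A    0  ] [ lambda ] = [ b ]

Solving the linear system:
  x*      = (-0.4571, -1.5143)
  lambda* = (1.1714)
  f(x*)   = -0.2571

x* = (-0.4571, -1.5143), lambda* = (1.1714)


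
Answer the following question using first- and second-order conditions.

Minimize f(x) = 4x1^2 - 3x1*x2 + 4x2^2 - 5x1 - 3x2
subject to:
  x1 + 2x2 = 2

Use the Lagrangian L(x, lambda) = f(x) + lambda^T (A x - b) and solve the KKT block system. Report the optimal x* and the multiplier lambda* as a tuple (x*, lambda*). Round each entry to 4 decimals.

Form the Lagrangian:
  L(x, lambda) = (1/2) x^T Q x + c^T x + lambda^T (A x - b)
Stationarity (grad_x L = 0): Q x + c + A^T lambda = 0.
Primal feasibility: A x = b.

This gives the KKT block system:
  [ Q   A^T ] [ x     ]   [-c ]
  [ A    0  ] [ lambda ] = [ b ]

Solving the linear system:
  x*      = (0.8077, 0.5962)
  lambda* = (0.3269)
  f(x*)   = -3.2404

x* = (0.8077, 0.5962), lambda* = (0.3269)


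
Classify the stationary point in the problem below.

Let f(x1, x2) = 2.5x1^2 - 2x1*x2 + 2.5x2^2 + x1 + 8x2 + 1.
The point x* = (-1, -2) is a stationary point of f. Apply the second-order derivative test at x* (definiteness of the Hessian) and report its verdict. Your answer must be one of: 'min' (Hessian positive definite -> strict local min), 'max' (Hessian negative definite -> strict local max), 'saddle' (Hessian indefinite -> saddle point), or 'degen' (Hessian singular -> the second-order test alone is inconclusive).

Compute the Hessian H = grad^2 f:
  H = [[5, -2], [-2, 5]]
Verify stationarity: grad f(x*) = H x* + g = (0, 0).
Eigenvalues of H: 3, 7.
Both eigenvalues > 0, so H is positive definite -> x* is a strict local min.

min


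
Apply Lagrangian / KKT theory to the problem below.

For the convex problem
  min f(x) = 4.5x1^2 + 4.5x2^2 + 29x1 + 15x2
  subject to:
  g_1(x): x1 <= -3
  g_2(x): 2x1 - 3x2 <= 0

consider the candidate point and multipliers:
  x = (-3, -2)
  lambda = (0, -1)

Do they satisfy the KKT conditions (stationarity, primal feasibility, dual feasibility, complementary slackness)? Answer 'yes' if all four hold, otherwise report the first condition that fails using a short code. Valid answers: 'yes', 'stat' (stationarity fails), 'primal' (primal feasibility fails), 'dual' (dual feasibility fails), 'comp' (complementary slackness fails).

Gradient of f: grad f(x) = Q x + c = (2, -3)
Constraint values g_i(x) = a_i^T x - b_i:
  g_1((-3, -2)) = 0
  g_2((-3, -2)) = 0
Stationarity residual: grad f(x) + sum_i lambda_i a_i = (0, 0)
  -> stationarity OK
Primal feasibility (all g_i <= 0): OK
Dual feasibility (all lambda_i >= 0): FAILS
Complementary slackness (lambda_i * g_i(x) = 0 for all i): OK

Verdict: the first failing condition is dual_feasibility -> dual.

dual


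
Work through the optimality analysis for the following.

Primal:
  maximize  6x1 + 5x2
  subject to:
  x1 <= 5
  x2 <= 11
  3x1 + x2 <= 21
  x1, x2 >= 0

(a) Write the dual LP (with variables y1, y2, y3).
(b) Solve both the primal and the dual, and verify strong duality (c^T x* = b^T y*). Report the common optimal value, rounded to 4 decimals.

The standard primal-dual pair for 'max c^T x s.t. A x <= b, x >= 0' is:
  Dual:  min b^T y  s.t.  A^T y >= c,  y >= 0.

So the dual LP is:
  minimize  5y1 + 11y2 + 21y3
  subject to:
    y1 + 3y3 >= 6
    y2 + y3 >= 5
    y1, y2, y3 >= 0

Solving the primal: x* = (3.3333, 11).
  primal value c^T x* = 75.
Solving the dual: y* = (0, 3, 2).
  dual value b^T y* = 75.
Strong duality: c^T x* = b^T y*. Confirmed.

75


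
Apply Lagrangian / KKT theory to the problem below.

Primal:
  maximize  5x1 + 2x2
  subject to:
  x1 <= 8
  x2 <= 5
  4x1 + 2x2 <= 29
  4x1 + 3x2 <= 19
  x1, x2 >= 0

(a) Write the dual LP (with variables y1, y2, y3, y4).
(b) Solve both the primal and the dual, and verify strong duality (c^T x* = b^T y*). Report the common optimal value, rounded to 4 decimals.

The standard primal-dual pair for 'max c^T x s.t. A x <= b, x >= 0' is:
  Dual:  min b^T y  s.t.  A^T y >= c,  y >= 0.

So the dual LP is:
  minimize  8y1 + 5y2 + 29y3 + 19y4
  subject to:
    y1 + 4y3 + 4y4 >= 5
    y2 + 2y3 + 3y4 >= 2
    y1, y2, y3, y4 >= 0

Solving the primal: x* = (4.75, 0).
  primal value c^T x* = 23.75.
Solving the dual: y* = (0, 0, 0, 1.25).
  dual value b^T y* = 23.75.
Strong duality: c^T x* = b^T y*. Confirmed.

23.75


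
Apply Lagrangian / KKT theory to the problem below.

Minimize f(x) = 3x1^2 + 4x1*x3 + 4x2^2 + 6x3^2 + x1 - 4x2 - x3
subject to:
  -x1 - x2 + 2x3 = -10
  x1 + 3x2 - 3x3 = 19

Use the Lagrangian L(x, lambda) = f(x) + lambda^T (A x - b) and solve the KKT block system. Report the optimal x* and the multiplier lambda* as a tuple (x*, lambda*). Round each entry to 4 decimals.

Form the Lagrangian:
  L(x, lambda) = (1/2) x^T Q x + c^T x + lambda^T (A x - b)
Stationarity (grad_x L = 0): Q x + c + A^T lambda = 0.
Primal feasibility: A x = b.

This gives the KKT block system:
  [ Q   A^T ] [ x     ]   [-c ]
  [ A    0  ] [ lambda ] = [ b ]

Solving the linear system:
  x*      = (2.1582, 3.3861, -2.2278)
  lambda* = (-3.9873, -9.0253)
  f(x*)   = 61.2247

x* = (2.1582, 3.3861, -2.2278), lambda* = (-3.9873, -9.0253)


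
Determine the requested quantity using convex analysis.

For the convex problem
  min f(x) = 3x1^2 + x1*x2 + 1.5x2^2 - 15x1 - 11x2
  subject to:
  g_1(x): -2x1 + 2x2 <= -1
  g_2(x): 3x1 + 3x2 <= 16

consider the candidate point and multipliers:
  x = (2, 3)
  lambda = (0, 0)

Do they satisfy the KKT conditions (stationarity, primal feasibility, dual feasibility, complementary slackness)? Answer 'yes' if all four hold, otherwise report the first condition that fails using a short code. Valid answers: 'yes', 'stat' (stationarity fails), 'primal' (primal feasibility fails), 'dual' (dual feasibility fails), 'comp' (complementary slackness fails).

Gradient of f: grad f(x) = Q x + c = (0, 0)
Constraint values g_i(x) = a_i^T x - b_i:
  g_1((2, 3)) = 3
  g_2((2, 3)) = -1
Stationarity residual: grad f(x) + sum_i lambda_i a_i = (0, 0)
  -> stationarity OK
Primal feasibility (all g_i <= 0): FAILS
Dual feasibility (all lambda_i >= 0): OK
Complementary slackness (lambda_i * g_i(x) = 0 for all i): OK

Verdict: the first failing condition is primal_feasibility -> primal.

primal


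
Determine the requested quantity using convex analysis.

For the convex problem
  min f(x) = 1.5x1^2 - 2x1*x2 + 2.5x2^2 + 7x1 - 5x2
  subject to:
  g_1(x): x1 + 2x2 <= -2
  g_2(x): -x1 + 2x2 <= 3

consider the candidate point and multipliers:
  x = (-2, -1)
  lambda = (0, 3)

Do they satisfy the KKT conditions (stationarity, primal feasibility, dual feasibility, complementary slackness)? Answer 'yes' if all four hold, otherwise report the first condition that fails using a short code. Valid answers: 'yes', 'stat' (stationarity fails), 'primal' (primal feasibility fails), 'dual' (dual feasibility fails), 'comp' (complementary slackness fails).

Gradient of f: grad f(x) = Q x + c = (3, -6)
Constraint values g_i(x) = a_i^T x - b_i:
  g_1((-2, -1)) = -2
  g_2((-2, -1)) = -3
Stationarity residual: grad f(x) + sum_i lambda_i a_i = (0, 0)
  -> stationarity OK
Primal feasibility (all g_i <= 0): OK
Dual feasibility (all lambda_i >= 0): OK
Complementary slackness (lambda_i * g_i(x) = 0 for all i): FAILS

Verdict: the first failing condition is complementary_slackness -> comp.

comp


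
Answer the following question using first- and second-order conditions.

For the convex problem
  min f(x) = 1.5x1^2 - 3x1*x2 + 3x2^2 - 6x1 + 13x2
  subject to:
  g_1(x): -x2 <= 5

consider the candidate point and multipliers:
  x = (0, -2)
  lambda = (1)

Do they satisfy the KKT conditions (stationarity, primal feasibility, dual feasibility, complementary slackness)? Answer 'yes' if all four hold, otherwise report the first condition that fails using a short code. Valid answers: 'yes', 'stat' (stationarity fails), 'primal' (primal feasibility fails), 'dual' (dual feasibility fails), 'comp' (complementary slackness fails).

Gradient of f: grad f(x) = Q x + c = (0, 1)
Constraint values g_i(x) = a_i^T x - b_i:
  g_1((0, -2)) = -3
Stationarity residual: grad f(x) + sum_i lambda_i a_i = (0, 0)
  -> stationarity OK
Primal feasibility (all g_i <= 0): OK
Dual feasibility (all lambda_i >= 0): OK
Complementary slackness (lambda_i * g_i(x) = 0 for all i): FAILS

Verdict: the first failing condition is complementary_slackness -> comp.

comp


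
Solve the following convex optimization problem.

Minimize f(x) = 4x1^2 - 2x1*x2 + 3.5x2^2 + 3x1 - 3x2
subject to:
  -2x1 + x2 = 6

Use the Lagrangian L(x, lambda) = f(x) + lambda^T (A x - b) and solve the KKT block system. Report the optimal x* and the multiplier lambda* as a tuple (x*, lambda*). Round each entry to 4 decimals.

Form the Lagrangian:
  L(x, lambda) = (1/2) x^T Q x + c^T x + lambda^T (A x - b)
Stationarity (grad_x L = 0): Q x + c + A^T lambda = 0.
Primal feasibility: A x = b.

This gives the KKT block system:
  [ Q   A^T ] [ x     ]   [-c ]
  [ A    0  ] [ lambda ] = [ b ]

Solving the linear system:
  x*      = (-2.4643, 1.0714)
  lambda* = (-9.4286)
  f(x*)   = 22.9821

x* = (-2.4643, 1.0714), lambda* = (-9.4286)


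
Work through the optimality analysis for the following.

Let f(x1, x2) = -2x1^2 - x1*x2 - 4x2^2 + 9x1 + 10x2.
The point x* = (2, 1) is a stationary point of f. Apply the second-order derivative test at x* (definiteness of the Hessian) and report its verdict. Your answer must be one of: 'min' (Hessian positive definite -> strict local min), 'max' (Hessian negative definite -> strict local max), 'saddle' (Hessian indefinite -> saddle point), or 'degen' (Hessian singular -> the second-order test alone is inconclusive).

Compute the Hessian H = grad^2 f:
  H = [[-4, -1], [-1, -8]]
Verify stationarity: grad f(x*) = H x* + g = (0, 0).
Eigenvalues of H: -8.2361, -3.7639.
Both eigenvalues < 0, so H is negative definite -> x* is a strict local max.

max


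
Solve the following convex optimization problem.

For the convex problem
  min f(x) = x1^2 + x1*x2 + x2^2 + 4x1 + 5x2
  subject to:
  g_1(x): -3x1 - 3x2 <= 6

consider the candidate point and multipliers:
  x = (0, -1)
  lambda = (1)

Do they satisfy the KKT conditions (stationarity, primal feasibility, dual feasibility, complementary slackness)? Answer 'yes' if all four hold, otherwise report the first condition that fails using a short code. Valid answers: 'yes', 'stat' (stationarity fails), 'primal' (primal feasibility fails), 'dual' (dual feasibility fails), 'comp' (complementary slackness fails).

Gradient of f: grad f(x) = Q x + c = (3, 3)
Constraint values g_i(x) = a_i^T x - b_i:
  g_1((0, -1)) = -3
Stationarity residual: grad f(x) + sum_i lambda_i a_i = (0, 0)
  -> stationarity OK
Primal feasibility (all g_i <= 0): OK
Dual feasibility (all lambda_i >= 0): OK
Complementary slackness (lambda_i * g_i(x) = 0 for all i): FAILS

Verdict: the first failing condition is complementary_slackness -> comp.

comp


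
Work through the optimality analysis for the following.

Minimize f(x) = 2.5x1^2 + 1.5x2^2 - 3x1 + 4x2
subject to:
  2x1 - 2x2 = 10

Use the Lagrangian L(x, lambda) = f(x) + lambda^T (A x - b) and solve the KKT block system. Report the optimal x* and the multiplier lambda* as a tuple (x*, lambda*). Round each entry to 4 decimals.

Form the Lagrangian:
  L(x, lambda) = (1/2) x^T Q x + c^T x + lambda^T (A x - b)
Stationarity (grad_x L = 0): Q x + c + A^T lambda = 0.
Primal feasibility: A x = b.

This gives the KKT block system:
  [ Q   A^T ] [ x     ]   [-c ]
  [ A    0  ] [ lambda ] = [ b ]

Solving the linear system:
  x*      = (1.75, -3.25)
  lambda* = (-2.875)
  f(x*)   = 5.25

x* = (1.75, -3.25), lambda* = (-2.875)


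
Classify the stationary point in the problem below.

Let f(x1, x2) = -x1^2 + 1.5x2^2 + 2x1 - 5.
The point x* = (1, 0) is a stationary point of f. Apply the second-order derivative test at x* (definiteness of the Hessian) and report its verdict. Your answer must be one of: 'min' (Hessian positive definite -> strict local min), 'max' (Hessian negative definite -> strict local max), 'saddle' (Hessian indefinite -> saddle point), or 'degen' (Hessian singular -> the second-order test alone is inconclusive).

Compute the Hessian H = grad^2 f:
  H = [[-2, 0], [0, 3]]
Verify stationarity: grad f(x*) = H x* + g = (0, 0).
Eigenvalues of H: -2, 3.
Eigenvalues have mixed signs, so H is indefinite -> x* is a saddle point.

saddle


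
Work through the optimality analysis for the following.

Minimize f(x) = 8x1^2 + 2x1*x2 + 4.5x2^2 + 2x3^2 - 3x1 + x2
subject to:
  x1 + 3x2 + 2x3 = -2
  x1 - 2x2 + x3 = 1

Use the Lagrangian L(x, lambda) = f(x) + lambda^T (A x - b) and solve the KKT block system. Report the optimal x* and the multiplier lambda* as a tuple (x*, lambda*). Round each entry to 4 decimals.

Form the Lagrangian:
  L(x, lambda) = (1/2) x^T Q x + c^T x + lambda^T (A x - b)
Stationarity (grad_x L = 0): Q x + c + A^T lambda = 0.
Primal feasibility: A x = b.

This gives the KKT block system:
  [ Q   A^T ] [ x     ]   [-c ]
  [ A    0  ] [ lambda ] = [ b ]

Solving the linear system:
  x*      = (0.2302, -0.5385, -0.3073)
  lambda* = (0.835, -0.4408)
  f(x*)   = 0.4408

x* = (0.2302, -0.5385, -0.3073), lambda* = (0.835, -0.4408)


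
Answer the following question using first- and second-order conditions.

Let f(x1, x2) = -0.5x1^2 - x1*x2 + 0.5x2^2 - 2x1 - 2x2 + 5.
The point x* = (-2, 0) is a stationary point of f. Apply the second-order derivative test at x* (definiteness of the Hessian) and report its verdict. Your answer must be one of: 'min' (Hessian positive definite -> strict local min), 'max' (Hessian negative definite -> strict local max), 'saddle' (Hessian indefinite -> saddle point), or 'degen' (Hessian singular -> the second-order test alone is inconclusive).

Compute the Hessian H = grad^2 f:
  H = [[-1, -1], [-1, 1]]
Verify stationarity: grad f(x*) = H x* + g = (0, 0).
Eigenvalues of H: -1.4142, 1.4142.
Eigenvalues have mixed signs, so H is indefinite -> x* is a saddle point.

saddle


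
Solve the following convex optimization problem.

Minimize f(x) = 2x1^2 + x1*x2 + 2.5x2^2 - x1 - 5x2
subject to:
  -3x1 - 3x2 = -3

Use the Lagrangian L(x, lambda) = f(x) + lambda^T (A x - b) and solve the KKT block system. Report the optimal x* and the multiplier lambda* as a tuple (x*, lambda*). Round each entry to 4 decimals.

Form the Lagrangian:
  L(x, lambda) = (1/2) x^T Q x + c^T x + lambda^T (A x - b)
Stationarity (grad_x L = 0): Q x + c + A^T lambda = 0.
Primal feasibility: A x = b.

This gives the KKT block system:
  [ Q   A^T ] [ x     ]   [-c ]
  [ A    0  ] [ lambda ] = [ b ]

Solving the linear system:
  x*      = (0, 1)
  lambda* = (0)
  f(x*)   = -2.5

x* = (0, 1), lambda* = (0)


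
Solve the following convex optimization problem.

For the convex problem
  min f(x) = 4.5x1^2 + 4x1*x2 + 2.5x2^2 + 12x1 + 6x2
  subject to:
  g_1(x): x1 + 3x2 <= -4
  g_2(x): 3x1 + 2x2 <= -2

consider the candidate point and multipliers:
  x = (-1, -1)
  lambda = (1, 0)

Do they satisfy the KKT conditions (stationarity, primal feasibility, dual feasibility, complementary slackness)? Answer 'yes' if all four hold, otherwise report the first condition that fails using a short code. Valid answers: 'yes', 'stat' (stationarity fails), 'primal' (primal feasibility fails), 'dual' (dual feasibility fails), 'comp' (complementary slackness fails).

Gradient of f: grad f(x) = Q x + c = (-1, -3)
Constraint values g_i(x) = a_i^T x - b_i:
  g_1((-1, -1)) = 0
  g_2((-1, -1)) = -3
Stationarity residual: grad f(x) + sum_i lambda_i a_i = (0, 0)
  -> stationarity OK
Primal feasibility (all g_i <= 0): OK
Dual feasibility (all lambda_i >= 0): OK
Complementary slackness (lambda_i * g_i(x) = 0 for all i): OK

Verdict: yes, KKT holds.

yes


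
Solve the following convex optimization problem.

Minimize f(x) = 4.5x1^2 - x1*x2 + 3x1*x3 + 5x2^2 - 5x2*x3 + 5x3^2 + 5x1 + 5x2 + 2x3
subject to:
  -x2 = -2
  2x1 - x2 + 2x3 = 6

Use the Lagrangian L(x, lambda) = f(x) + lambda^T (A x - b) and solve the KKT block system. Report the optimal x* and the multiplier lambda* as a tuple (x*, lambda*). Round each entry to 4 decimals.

Form the Lagrangian:
  L(x, lambda) = (1/2) x^T Q x + c^T x + lambda^T (A x - b)
Stationarity (grad_x L = 0): Q x + c + A^T lambda = 0.
Primal feasibility: A x = b.

This gives the KKT block system:
  [ Q   A^T ] [ x     ]   [-c ]
  [ A    0  ] [ lambda ] = [ b ]

Solving the linear system:
  x*      = (1.3077, 2, 2.6923)
  lambda* = (21.6538, -11.4231)
  f(x*)   = 66.8846

x* = (1.3077, 2, 2.6923), lambda* = (21.6538, -11.4231)


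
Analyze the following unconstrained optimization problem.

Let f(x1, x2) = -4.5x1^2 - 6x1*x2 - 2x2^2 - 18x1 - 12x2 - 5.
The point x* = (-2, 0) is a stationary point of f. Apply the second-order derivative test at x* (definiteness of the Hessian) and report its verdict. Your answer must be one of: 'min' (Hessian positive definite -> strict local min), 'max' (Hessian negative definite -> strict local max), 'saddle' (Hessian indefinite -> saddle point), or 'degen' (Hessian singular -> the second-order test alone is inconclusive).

Compute the Hessian H = grad^2 f:
  H = [[-9, -6], [-6, -4]]
Verify stationarity: grad f(x*) = H x* + g = (0, 0).
Eigenvalues of H: -13, 0.
H has a zero eigenvalue (singular; negative semidefinite but not definite), so H is neither positive definite, negative definite, nor indefinite. The second-order test alone is inconclusive -> degen.
(Indeed, f is constant along the null direction of H through x*, so x* is not a strict local extremum.)

degen


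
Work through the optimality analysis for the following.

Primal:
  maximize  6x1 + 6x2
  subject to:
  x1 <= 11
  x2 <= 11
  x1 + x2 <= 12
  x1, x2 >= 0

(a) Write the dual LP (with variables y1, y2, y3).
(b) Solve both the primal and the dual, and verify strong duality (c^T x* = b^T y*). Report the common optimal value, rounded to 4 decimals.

The standard primal-dual pair for 'max c^T x s.t. A x <= b, x >= 0' is:
  Dual:  min b^T y  s.t.  A^T y >= c,  y >= 0.

So the dual LP is:
  minimize  11y1 + 11y2 + 12y3
  subject to:
    y1 + y3 >= 6
    y2 + y3 >= 6
    y1, y2, y3 >= 0

Solving the primal: x* = (1, 11).
  primal value c^T x* = 72.
Solving the dual: y* = (0, 0, 6).
  dual value b^T y* = 72.
Strong duality: c^T x* = b^T y*. Confirmed.

72
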